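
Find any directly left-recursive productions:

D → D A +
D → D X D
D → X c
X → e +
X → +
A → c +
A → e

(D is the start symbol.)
Yes, D is left-recursive

Direct left recursion occurs when N → N α for some non-terminal N (the right-hand side begins with the left-hand side itself).

D → D A +: LEFT RECURSIVE (starts with D)
D → D X D: LEFT RECURSIVE (starts with D)
D → X c: starts with X
X → e +: starts with e
X → +: starts with '+'
A → c +: starts with c
A → e: starts with e

The grammar has direct left recursion on: D.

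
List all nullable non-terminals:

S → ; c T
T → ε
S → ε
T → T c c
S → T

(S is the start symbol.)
{ 'S', 'T' }

ε-productions: T → ε, S → ε
So T, S are immediately nullable.
Every non-terminal is now nullable.
Nullable = { 'S', 'T' }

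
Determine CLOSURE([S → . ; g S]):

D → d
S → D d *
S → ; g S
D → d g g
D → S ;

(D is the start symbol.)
Start with: [S → . ; g S]
The dot precedes the terminal ';', so nothing is added.

CLOSURE = { [S → . ; g S] }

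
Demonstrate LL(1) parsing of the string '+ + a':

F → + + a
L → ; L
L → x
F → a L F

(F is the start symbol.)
LL(1) parsing maintains a stack (initially the start symbol over $) and the input. At each step: if the stack top is a terminal, match it against the current input token; if it is a non-terminal N, replace it with the RHS of M[N, lookahead] (the unique production whose predict set contains the lookahead).

Stack is shown with the top on the left.

Stack    Input    Action
------------------------
F $      + + a $  output F → + + a
+ + a $  + + a $  match '+'
+ a $    + a $    match '+'
a $      a $      match 'a'
$        $        accept

The string is accepted.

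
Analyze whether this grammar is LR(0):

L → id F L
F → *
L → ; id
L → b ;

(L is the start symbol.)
A grammar is LR(0) if no state in the canonical LR(0) collection has:
  - both a shift item (dot before a terminal) and a complete item (shift-reduce conflict), or
  - two or more complete items (reduce-reduce conflict; the accept item [L' → L .] counts as a complete item here).

Augment with L' → L and build the canonical LR(0) collection (I0 = CLOSURE({[L' → . L]}), then GOTO on every symbol after a dot until no new states appear). It has 10 states:
  I0: { [L → . ; id], [L → . b ;], [L → . id F L], [L' → . L] }  — shift
  I1: { [L → ; . id] }  — shift
  I2: { [L' → L .] }  — accept
  I3: { [L → b . ;] }  — shift
  I4: { [F → . *], [L → id . F L] }  — shift
  I5: { [F → * .] }  — reduce
  I6: { [L → . ; id], [L → . b ;], [L → . id F L], [L → id F . L] }  — shift
  I7: { [L → id F L .] }  — reduce
  I8: { [L → b ; .] }  — reduce
  I9: { [L → ; id .] }  — reduce

Every state is either a pure shift/goto state or contains exactly one complete item and nothing to shift — no conflicts. The grammar is LR(0).

Answer: Yes, the grammar is LR(0)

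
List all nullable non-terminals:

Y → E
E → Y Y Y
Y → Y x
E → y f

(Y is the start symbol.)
None

There are no ε-productions, so no non-terminal can derive ε.
No non-terminals are nullable.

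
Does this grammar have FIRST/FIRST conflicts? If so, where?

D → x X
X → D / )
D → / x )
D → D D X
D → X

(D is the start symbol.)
Yes. D → x X / D → D D X on { 'x' }; D → x X / D → X on { 'x' }; D → '/' x ')' / D → D D X on { '/' }; D → '/' x ')' / D → X on { '/' }; D → D D X / D → X on { '/', 'x' }

A FIRST/FIRST conflict occurs when two productions N → α and N → β for the same non-terminal have FIRST(α) ∩ FIRST(β) ≠ ∅ (with ε ∈ FIRST of a nullable right-hand side, so two nullable alternatives also conflict).

FIRST sets of the non-terminals at (or reachable through a nullable prefix from) the front of some alternative:
  FIRST(D) = { '/', 'x' }
  FIRST(X) = { '/', 'x' }

Productions for D:
  D → x X: FIRST = { 'x' }
  D → / x ): FIRST = { '/' }
  D → D D X: FIRST = { '/', 'x' }
  D → X: FIRST = { '/', 'x' }
X has only one production, so no FIRST/FIRST conflict is possible there.

Conflict for D: D → x X and D → D D X
  Overlap: { 'x' }
Conflict for D: D → x X and D → X
  Overlap: { 'x' }
Conflict for D: D → / x ) and D → D D X
  Overlap: { '/' }
Conflict for D: D → / x ) and D → X
  Overlap: { '/' }
Conflict for D: D → D D X and D → X
  Overlap: { '/', 'x' }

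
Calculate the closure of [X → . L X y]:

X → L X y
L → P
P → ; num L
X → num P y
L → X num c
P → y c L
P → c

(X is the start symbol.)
{ [L → . P], [L → . X num c], [P → . ; num L], [P → . c], [P → . y c L], [X → . L X y], [X → . num P y] }

To compute CLOSURE, for each item [A → α.Bβ] where B is a non-terminal, add [B → .γ] for all productions B → γ; repeat for the newly added items until nothing changes.

Start with: [X → . L X y]
  [X → . L X y] has the dot before L: add [L → . P], [L → . X num c]
  [L → . P] has the dot before P: add [P → . ; num L], [P → . y c L], [P → . c]
  [L → . X num c] has the dot before X: add [X → . num P y]
No further items can be added.

CLOSURE = { [L → . P], [L → . X num c], [P → . ; num L], [P → . c], [P → . y c L], [X → . L X y], [X → . num P y] }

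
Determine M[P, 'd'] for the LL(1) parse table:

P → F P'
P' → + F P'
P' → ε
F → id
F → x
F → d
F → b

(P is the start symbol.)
To find M[P, 'd'], we find productions for P where 'd' is in the predict set (PREDICT(N → α) = (FIRST(α) \ {ε}) ∪ (FOLLOW(N) if α ⇒* ε)).

Relevant sets:
  FIRST(F) = { 'b', 'd', 'id', 'x' }

P → F P': PREDICT = { 'b', 'd', 'id', 'x' }
  'd' is in predict set, so this production goes in M[P, 'd']

M[P, 'd'] = P → F P'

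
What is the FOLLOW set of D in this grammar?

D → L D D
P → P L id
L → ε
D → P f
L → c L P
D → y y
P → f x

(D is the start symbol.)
{ $, 'c', 'f', 'y' }

To compute FOLLOW(D), find every occurrence of D on a right-hand side N → α D β: add FIRST(β) \ {ε}, and if β is empty or nullable also add FOLLOW(N). Iterate to a fixed point.

D is the start symbol, so $ ∈ FOLLOW(D).
In D → L D D: D is followed by D, add FIRST(D) \ {ε} = { 'c', 'f', 'y' }
In D → L D D: D is at the end; this adds FOLLOW(D) to itself — nothing new

Taking the union: FOLLOW(D) = { $, 'c', 'f', 'y' }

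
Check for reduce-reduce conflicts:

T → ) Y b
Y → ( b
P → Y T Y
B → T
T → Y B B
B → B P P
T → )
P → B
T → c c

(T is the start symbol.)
Yes — I9: [P → B .] vs [T → Y B B .]

Augment with T' → T and build the canonical LR(0) collection (I0 = CLOSURE({[T' → . T]}), then GOTO on every symbol after a dot until no new states appear). It has 19 states:
  I0: { [T → . ) Y b], [T → . )], [T → . Y B B], [T → . c c], [T' → . T], [Y → . ( b] }  — shift
  I1: { [Y → ( . b] }  — shift
  I2: { [T → ) . Y b], [T → ) .], [Y → . ( b] }  — shift, reduce
  I3: { [T' → T .] }  — accept
  I4: { [B → . B P P], [B → . T], [T → . ) Y b], [T → . )], [T → . Y B B], [T → . c c], [T → Y . B B], [Y → . ( b] }  — shift
  I5: { [T → c . c] }  — shift
  I6: { [T → c c .] }  — reduce
  I7: { [B → . B P P], [B → . T], [B → B . P P], [P → . B], [P → . Y T Y], [T → . ) Y b], [T → . )], [T → . Y B B], [T → . c c], [T → Y B . B], [Y → . ( b] }  — shift
  I8: { [B → T .] }  — reduce
  I9: { [B → . B P P], [B → . T], [B → B . P P], [P → . B], [P → . Y T Y], [P → B .], [T → . ) Y b], [T → . )], [T → . Y B B], [T → . c c], [T → Y B B .], [Y → . ( b] }  — shift, 2 reduces
  I10: { [B → . B P P], [B → . T], [B → B P . P], [P → . B], [P → . Y T Y], [T → . ) Y b], [T → . )], [T → . Y B B], [T → . c c], [Y → . ( b] }  — shift
  I11: { [B → . B P P], [B → . T], [P → Y . T Y], [T → . ) Y b], [T → . )], [T → . Y B B], [T → . c c], [T → Y . B B], [Y → . ( b] }  — shift
  I12: { [B → T .], [P → Y T . Y], [Y → . ( b] }  — shift, reduce
  I13: { [P → Y T Y .] }  — reduce
  I14: { [B → . B P P], [B → . T], [B → B . P P], [P → . B], [P → . Y T Y], [P → B .], [T → . ) Y b], [T → . )], [T → . Y B B], [T → . c c], [Y → . ( b] }  — shift, reduce
  I15: { [B → B P P .] }  — reduce
  I16: { [T → ) Y . b] }  — shift
  I17: { [T → ) Y b .] }  — reduce
  I18: { [Y → ( b .] }  — reduce

I9 contains complete items [P → B .], [T → Y B B .] — reduce-reduce conflict.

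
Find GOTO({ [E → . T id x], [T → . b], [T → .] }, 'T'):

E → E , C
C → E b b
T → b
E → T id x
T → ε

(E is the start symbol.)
GOTO(I, 'T') = CLOSURE({ [A → αX.β] : [A → α.Xβ] ∈ I, X = 'T' })

Items with dot before 'T', with the dot advanced:
  [E → . T id x] → [E → T . id x]
Closure adds nothing (no advanced item has the dot before a non-terminal).

GOTO = { [E → T . id x] }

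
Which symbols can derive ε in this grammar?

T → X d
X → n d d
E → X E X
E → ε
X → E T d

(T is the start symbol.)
{ 'E' }

A non-terminal is nullable if it can derive ε (the empty string): either it has an ε-production, or it has a production whose right-hand side consists entirely of nullable non-terminals.

ε-productions: E → ε
So E is immediately nullable.
No further non-terminal can be added: every production for the remaining non-terminals contains a terminal or a non-nullable non-terminal.
Nullable = { 'E' }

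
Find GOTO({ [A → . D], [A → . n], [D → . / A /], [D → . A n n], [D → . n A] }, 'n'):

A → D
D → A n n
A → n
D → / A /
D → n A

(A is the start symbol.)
GOTO(I, 'n') = CLOSURE({ [A → αX.β] : [A → α.Xβ] ∈ I, X = 'n' })

Items with dot before 'n', with the dot advanced:
  [A → . n] → [A → n .]
  [D → . n A] → [D → n . A]
Closure of the advanced items:
  [D → n . A] has the dot before A: add [A → . D], [A → . n]
  [A → . D] has the dot before D: add [D → . A n n], [D → . / A /], [D → . n A]

GOTO = { [A → . D], [A → . n], [A → n .], [D → . / A /], [D → . A n n], [D → . n A], [D → n . A] }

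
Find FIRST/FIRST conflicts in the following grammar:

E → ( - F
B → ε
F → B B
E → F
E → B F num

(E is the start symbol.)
No FIRST/FIRST conflicts.

A FIRST/FIRST conflict occurs when two productions N → α and N → β for the same non-terminal have FIRST(α) ∩ FIRST(β) ≠ ∅ (with ε ∈ FIRST of a nullable right-hand side, so two nullable alternatives also conflict).

FIRST sets of the non-terminals at (or reachable through a nullable prefix from) the front of some alternative:
  FIRST(F) = { ε }
  FIRST(B) = { ε }

Productions for E:
  E → ( - F: FIRST = { '(' }
  E → F: FIRST = { ε }
  E → B F num: FIRST = { 'num' }
B, F have only one production, so no FIRST/FIRST conflict is possible there.

All alternatives of each non-terminal have pairwise disjoint FIRST sets.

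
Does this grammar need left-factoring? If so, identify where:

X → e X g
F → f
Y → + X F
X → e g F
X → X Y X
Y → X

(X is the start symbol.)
Left-factoring is needed when two productions for the same non-terminal
share a common prefix on the right-hand side.

Productions for X:
  X → e X g
  X → e g F
  X → X Y X
Productions for Y:
  Y → + X F
  Y → X

Found common prefix 'e' in productions for X

Answer: Yes, X has productions with common prefix 'e'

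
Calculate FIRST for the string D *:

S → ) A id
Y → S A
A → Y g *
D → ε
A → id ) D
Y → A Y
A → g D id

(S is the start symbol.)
FIRST sets of the non-terminals involved (from the grammar, by fixed-point iteration):
  FIRST(D) = { ε }

To compute FIRST(D *), process the symbols left to right:
Symbol D is a non-terminal. Add FIRST(D) \ {ε} = { }
D is nullable (ε ∈ FIRST(D)), continue to the next symbol.
Symbol * is a terminal. Add '*' and stop.
FIRST(D *) = { '*' }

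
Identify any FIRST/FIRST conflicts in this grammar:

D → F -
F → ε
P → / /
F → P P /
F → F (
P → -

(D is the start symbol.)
FIRST sets of the non-terminals at (or reachable through a nullable prefix from) the front of some alternative:
  FIRST(P) = { '-', '/' }
  FIRST(F) = { '(', '-', '/', ε }

Productions for F:
  F → ε: FIRST = { ε }
  F → P P /: FIRST = { '-', '/' }
  F → F (: FIRST = { '(', '-', '/' }
Productions for P:
  P → / /: FIRST = { '/' }
  P → -: FIRST = { '-' }
D has only one production, so no FIRST/FIRST conflict is possible there.

Conflict for F: F → P P / and F → F (
  Overlap: { '-', '/' }

Answer: Yes. F → P P '/' / F → F '(' on { '-', '/' }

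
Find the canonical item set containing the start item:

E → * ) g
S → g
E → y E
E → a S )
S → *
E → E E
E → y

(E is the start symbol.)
{ [E → . * ) g], [E → . E E], [E → . a S )], [E → . y E], [E → . y], [E' → . E] }

First, augment the grammar with E' → E
I₀ = CLOSURE({ [E' → . E] }):
  [E' → . E] has the dot before E: add [E → . * ) g], [E → . y E], [E → . a S )], [E → . E E], [E → . y]
No further items can be added.

I₀ = { [E → . * ) g], [E → . E E], [E → . a S )], [E → . y E], [E → . y], [E' → . E] }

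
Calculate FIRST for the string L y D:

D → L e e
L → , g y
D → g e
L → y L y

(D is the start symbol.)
FIRST sets of the non-terminals involved (from the grammar, by fixed-point iteration):
  FIRST(L) = { ',', 'y' }

To compute FIRST(L y D), process the symbols left to right:
Symbol L is a non-terminal. Add FIRST(L) \ {ε} = { ',', 'y' }
L is not nullable (ε ∉ FIRST(L)), so stop here.
FIRST(L y D) = { ',', 'y' }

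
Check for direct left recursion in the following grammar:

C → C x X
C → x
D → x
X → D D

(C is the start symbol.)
Yes, C is left-recursive

C → C x X: LEFT RECURSIVE (starts with C)
C → x: starts with x
D → x: starts with x
X → D D: starts with D

The grammar has direct left recursion on: C.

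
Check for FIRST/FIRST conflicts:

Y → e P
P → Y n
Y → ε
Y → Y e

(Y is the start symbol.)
A FIRST/FIRST conflict occurs when two productions N → α and N → β for the same non-terminal have FIRST(α) ∩ FIRST(β) ≠ ∅ (with ε ∈ FIRST of a nullable right-hand side, so two nullable alternatives also conflict).

FIRST sets of the non-terminals at (or reachable through a nullable prefix from) the front of some alternative:
  FIRST(Y) = { 'e', ε }

Productions for Y:
  Y → e P: FIRST = { 'e' }
  Y → ε: FIRST = { ε }
  Y → Y e: FIRST = { 'e' }
P has only one production, so no FIRST/FIRST conflict is possible there.

Conflict for Y: Y → e P and Y → Y e
  Overlap: { 'e' }

Answer: Yes. Y → e P / Y → Y e on { 'e' }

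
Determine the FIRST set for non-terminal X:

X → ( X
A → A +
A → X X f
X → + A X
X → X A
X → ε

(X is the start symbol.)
{ '(', '+', 'f', ε }

To compute FIRST(X), examine every production with X on the left-hand side, reading each right-hand side left to right until a non-nullable symbol is reached.

FIRST sets of the other non-terminals involved (by the same procedure, iterated to a fixed point):
  FIRST(A) = { '(', '+', 'f' }

From X → ( X:
  - '(' is a terminal: add '(' and stop
From X → + A X:
  - '+' is a terminal: add '+' and stop
From X → X A:
  - X is the symbol being defined: contributes nothing new
    X is nullable, so continue to the next symbol
  - A is a non-terminal: add FIRST(A) \ {ε} = { '(', '+', 'f' }
    A is not nullable, so stop
From X → ε:
  - ε-production, so ε ∈ FIRST(X)

Collecting: FIRST(X) = { '(', '+', 'f', ε }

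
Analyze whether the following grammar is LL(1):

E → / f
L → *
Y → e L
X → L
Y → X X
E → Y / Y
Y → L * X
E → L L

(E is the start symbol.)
Relevant sets:
  FIRST(Y) = { '*', 'e' }
  FIRST(L) = { '*' }
  FIRST(X) = { '*' }

For E:
  PREDICT(E → '/' f) = { '/' }
  PREDICT(E → Y '/' Y) = { '*', 'e' }
  PREDICT(E → L L) = { '*' }
For Y:
  PREDICT(Y → e L) = { 'e' }
  PREDICT(Y → X X) = { '*' }
  PREDICT(Y → L '*' X) = { '*' }
L, X have a single production, so nothing to check there.

Conflict found: Predict set conflict for E: { '*' }
The grammar is NOT LL(1).

Answer: No. Predict set conflict for E: { '*' }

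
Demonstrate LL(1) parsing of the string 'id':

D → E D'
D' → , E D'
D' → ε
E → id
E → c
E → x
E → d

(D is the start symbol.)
Stack is shown with the top on the left.

Stack    Input  Action
----------------------
D $      id $   output D → E D'
E D' $   id $   output E → id
id D' $  id $   match 'id'
D' $     $      output D' → ε
$        $      accept

The string is accepted.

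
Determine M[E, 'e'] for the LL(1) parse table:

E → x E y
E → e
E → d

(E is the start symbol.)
To find M[E, 'e'], we find productions for E where 'e' is in the predict set (PREDICT(N → α) = (FIRST(α) \ {ε}) ∪ (FOLLOW(N) if α ⇒* ε)).

E → x E y: PREDICT = { 'x' }
E → e: PREDICT = { 'e' }
  'e' is in predict set, so this production goes in M[E, 'e']
E → d: PREDICT = { 'd' }

M[E, 'e'] = E → e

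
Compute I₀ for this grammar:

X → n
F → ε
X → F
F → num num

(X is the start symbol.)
First, augment the grammar with X' → X
I₀ = CLOSURE({ [X' → . X] }):
  [X' → . X] has the dot before X: add [X → . n], [X → . F]
  [X → . F] has the dot before F: add [F → .], [F → . num num]
No further items can be added.

I₀ = { [F → . num num], [F → .], [X → . F], [X → . n], [X' → . X] }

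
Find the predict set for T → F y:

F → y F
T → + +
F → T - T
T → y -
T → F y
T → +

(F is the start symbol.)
PREDICT(T → F y) = (FIRST(RHS) \ {ε}) ∪ (FOLLOW(T) if ε ∈ FIRST(RHS), i.e. RHS ⇒* ε)
FIRST(F) = { '+', 'y' }
FIRST(F y) = { '+', 'y' }
ε ∉ FIRST(F y), so FOLLOW(T) is not added.
PREDICT(T → F y) = { '+', 'y' }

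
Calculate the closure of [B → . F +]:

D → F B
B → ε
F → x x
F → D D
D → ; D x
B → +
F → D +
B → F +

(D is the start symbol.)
{ [B → . F +], [D → . ; D x], [D → . F B], [F → . D +], [F → . D D], [F → . x x] }

To compute CLOSURE, for each item [A → α.Bβ] where B is a non-terminal, add [B → .γ] for all productions B → γ; repeat for the newly added items until nothing changes.

Start with: [B → . F +]
  [B → . F +] has the dot before F: add [F → . x x], [F → . D D], [F → . D +]
  [F → . D D] has the dot before D: add [D → . F B], [D → . ; D x]
No further items can be added.

CLOSURE = { [B → . F +], [D → . ; D x], [D → . F B], [F → . D +], [F → . D D], [F → . x x] }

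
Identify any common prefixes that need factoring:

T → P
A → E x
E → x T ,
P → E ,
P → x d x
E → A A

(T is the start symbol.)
Left-factoring is needed when two productions for the same non-terminal
share a common prefix on the right-hand side.

Productions for E:
  E → x T ,
  E → A A
Productions for P:
  P → E ,
  P → x d x

No common prefixes found.

Answer: No, left-factoring is not needed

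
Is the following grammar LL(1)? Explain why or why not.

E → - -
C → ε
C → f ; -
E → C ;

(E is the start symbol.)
Yes, the grammar is LL(1).

A grammar is LL(1) if for each non-terminal N with multiple productions, the predict sets of those productions are pairwise disjoint, where PREDICT(N → α) = (FIRST(α) \ {ε}) ∪ (FOLLOW(N) if α ⇒* ε).

Relevant sets:
  FIRST(C) = { 'f', ε }
  FOLLOW(C) = { ';' }

For E:
  PREDICT(E → '-' '-') = { '-' }
  PREDICT(E → C ';') = { ';', 'f' }
For C:
  PREDICT(C → ε) = { ';' }
  PREDICT(C → f ';' '-') = { 'f' }

All predict sets are disjoint. The grammar IS LL(1).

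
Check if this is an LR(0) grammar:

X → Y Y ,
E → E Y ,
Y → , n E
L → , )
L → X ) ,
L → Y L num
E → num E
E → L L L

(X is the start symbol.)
No. Shift-reduce conflict between [Y → , n E .] and [Y → . , n E]

A grammar is LR(0) if no state in the canonical LR(0) collection has:
  - both a shift item (dot before a terminal) and a complete item (shift-reduce conflict), or
  - two or more complete items (reduce-reduce conflict; the accept item [X' → X .] counts as a complete item here).

Augment with X' → X and build the canonical LR(0) collection (I0 = CLOSURE({[X' → . X]}), then GOTO on every symbol after a dot until no new states appear). It has 25 states:
  I0: { [X → . Y Y ,], [X' → . X], [Y → . , n E] }  — shift
  I1: { [Y → , . n E] }  — shift
  I2: { [X' → X .] }  — accept
  I3: { [X → Y . Y ,], [Y → . , n E] }  — shift
  I4: { [X → Y Y . ,] }  — shift
  I5: { [X → Y Y , .] }  — reduce
  I6: { [E → . E Y ,], [E → . L L L], [E → . num E], [L → . , )], [L → . X ) ,], [L → . Y L num], [X → . Y Y ,], [Y → , n . E], [Y → . , n E] }  — shift
  I7: { [L → , . )], [Y → , . n E] }  — shift
  I8: { [E → E . Y ,], [Y → , n E .], [Y → . , n E] }  — shift, reduce
  I9: { [E → L . L L], [L → . , )], [L → . X ) ,], [L → . Y L num], [X → . Y Y ,], [Y → . , n E] }  — shift
  I10: { [L → X . ) ,] }  — shift
  I11: { [L → . , )], [L → . X ) ,], [L → . Y L num], [L → Y . L num], [X → . Y Y ,], [X → Y . Y ,], [Y → . , n E] }  — shift
  I12: { [E → . E Y ,], [E → . L L L], [E → . num E], [E → num . E], [L → . , )], [L → . X ) ,], [L → . Y L num], [X → . Y Y ,], [Y → . , n E] }  — shift
  I13: { [E → E . Y ,], [E → num E .], [Y → . , n E] }  — shift, reduce
  I14: { [E → E Y . ,] }  — shift
  I15: { [E → E Y , .] }  — reduce
  I16: { [L → Y L . num] }  — shift
  I17: { [L → . , )], [L → . X ) ,], [L → . Y L num], [L → Y . L num], [X → . Y Y ,], [X → Y . Y ,], [X → Y Y . ,], [Y → . , n E] }  — shift
  I18: { [L → , . )], [X → Y Y , .], [Y → , . n E] }  — shift, reduce
  I19: { [L → , ) .] }  — reduce
  I20: { [L → Y L num .] }  — reduce
  I21: { [L → X ) . ,] }  — shift
  I22: { [L → X ) , .] }  — reduce
  I23: { [E → L L . L], [L → . , )], [L → . X ) ,], [L → . Y L num], [X → . Y Y ,], [Y → . , n E] }  — shift
  I24: { [E → L L L .] }  — reduce

Conflict in state I8:
  Shift-reduce conflict between [Y → , n E .] and [Y → . , n E]
So the grammar is NOT LR(0).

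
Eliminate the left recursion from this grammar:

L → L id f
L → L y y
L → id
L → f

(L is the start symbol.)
L is directly left-recursive. The standard transformation for
  A → A α₁ | ... | A α_m | β₁ | ... | β_n
is
  A  → β₁ A' | ... | β_n A'
  A' → α₁ A' | ... | α_m A' | ε

L → id becomes L → id L'
L → f becomes L → f L'
L → L id f becomes L' → id f L'
L → L y y becomes L' → y y L'
Add L' → ε

Resulting grammar:
L → id L'
L → f L'
L' → id f L'
L' → y y L'
L' → ε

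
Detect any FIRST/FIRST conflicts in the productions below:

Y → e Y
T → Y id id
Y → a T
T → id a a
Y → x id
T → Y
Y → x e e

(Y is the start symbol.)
A FIRST/FIRST conflict occurs when two productions N → α and N → β for the same non-terminal have FIRST(α) ∩ FIRST(β) ≠ ∅ (with ε ∈ FIRST of a nullable right-hand side, so two nullable alternatives also conflict).

FIRST sets of the non-terminals at (or reachable through a nullable prefix from) the front of some alternative:
  FIRST(Y) = { 'a', 'e', 'x' }

Productions for Y:
  Y → e Y: FIRST = { 'e' }
  Y → a T: FIRST = { 'a' }
  Y → x id: FIRST = { 'x' }
  Y → x e e: FIRST = { 'x' }
Productions for T:
  T → Y id id: FIRST = { 'a', 'e', 'x' }
  T → id a a: FIRST = { 'id' }
  T → Y: FIRST = { 'a', 'e', 'x' }

Conflict for Y: Y → x id and Y → x e e
  Overlap: { 'x' }
Conflict for T: T → Y id id and T → Y
  Overlap: { 'a', 'e', 'x' }

Answer: Yes. Y → x id / Y → x e e on { 'x' }; T → Y id id / T → Y on { 'a', 'e', 'x' }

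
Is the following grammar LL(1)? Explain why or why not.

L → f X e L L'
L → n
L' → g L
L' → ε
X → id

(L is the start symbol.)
A grammar is LL(1) if for each non-terminal N with multiple productions, the predict sets of those productions are pairwise disjoint, where PREDICT(N → α) = (FIRST(α) \ {ε}) ∪ (FOLLOW(N) if α ⇒* ε).

Relevant sets:
  FOLLOW(L') = { $, 'g' }

For L:
  PREDICT(L → f X e L L') = { 'f' }
  PREDICT(L → n) = { 'n' }
For L':
  PREDICT(L' → g L) = { 'g' }
  PREDICT(L' → ε) = { $, 'g' }
X has a single production, so nothing to check there.

Conflict found: Predict set conflict for L': { 'g' }
The grammar is NOT LL(1).

Answer: No. Predict set conflict for L': { 'g' }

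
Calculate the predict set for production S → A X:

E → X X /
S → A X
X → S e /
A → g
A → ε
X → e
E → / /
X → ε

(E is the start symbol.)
PREDICT(S → A X) = (FIRST(RHS) \ {ε}) ∪ (FOLLOW(S) if ε ∈ FIRST(RHS), i.e. RHS ⇒* ε)
FIRST(A) = { 'g', ε }
FIRST(X) = { 'e', 'g', ε }
FIRST(A X) = { 'e', 'g', ε }
ε ∈ FIRST(A X) (the right-hand side is nullable), so add FOLLOW(S) = { 'e' }
PREDICT(S → A X) = { 'e', 'g' }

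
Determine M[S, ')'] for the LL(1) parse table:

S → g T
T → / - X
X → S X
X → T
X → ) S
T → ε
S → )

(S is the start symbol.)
To find M[S, ')'], we find productions for S where ')' is in the predict set (PREDICT(N → α) = (FIRST(α) \ {ε}) ∪ (FOLLOW(N) if α ⇒* ε)).

S → g T: PREDICT = { 'g' }
S → ): PREDICT = { ')' }
  ')' is in predict set, so this production goes in M[S, ')']

M[S, ')'] = S → )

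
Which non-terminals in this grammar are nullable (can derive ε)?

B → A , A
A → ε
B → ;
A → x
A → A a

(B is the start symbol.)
A non-terminal is nullable if it can derive ε (the empty string): either it has an ε-production, or it has a production whose right-hand side consists entirely of nullable non-terminals.

ε-productions: A → ε
So A is immediately nullable.
No further non-terminal can be added: every production for the remaining non-terminals contains a terminal or a non-nullable non-terminal.
Nullable = { 'A' }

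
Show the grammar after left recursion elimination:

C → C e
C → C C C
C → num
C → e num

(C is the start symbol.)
C is directly left-recursive. The standard transformation for
  A → A α₁ | ... | A α_m | β₁ | ... | β_n
is
  A  → β₁ A' | ... | β_n A'
  A' → α₁ A' | ... | α_m A' | ε

C → num becomes C → num C'
C → e num becomes C → e num C'
C → C e becomes C' → e C'
C → C C C becomes C' → C C C'
Add C' → ε

Resulting grammar:
C → num C'
C → e num C'
C' → e C'
C' → C C C'
C' → ε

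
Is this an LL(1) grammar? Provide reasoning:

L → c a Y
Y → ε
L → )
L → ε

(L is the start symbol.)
Relevant sets:
  FOLLOW(L) = { $ }

For L:
  PREDICT(L → c a Y) = { 'c' }
  PREDICT(L → ')') = { ')' }
  PREDICT(L → ε) = { $ }
Y has a single production, so nothing to check there.

All predict sets are disjoint. The grammar IS LL(1).

Answer: Yes, the grammar is LL(1).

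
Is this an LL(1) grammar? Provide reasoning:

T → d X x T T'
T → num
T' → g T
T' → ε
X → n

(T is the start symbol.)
No. Predict set conflict for T': { 'g' }

A grammar is LL(1) if for each non-terminal N with multiple productions, the predict sets of those productions are pairwise disjoint, where PREDICT(N → α) = (FIRST(α) \ {ε}) ∪ (FOLLOW(N) if α ⇒* ε).

Relevant sets:
  FOLLOW(T') = { $, 'g' }

For T:
  PREDICT(T → d X x T T') = { 'd' }
  PREDICT(T → num) = { 'num' }
For T':
  PREDICT(T' → g T) = { 'g' }
  PREDICT(T' → ε) = { $, 'g' }
X has a single production, so nothing to check there.

Conflict found: Predict set conflict for T': { 'g' }
The grammar is NOT LL(1).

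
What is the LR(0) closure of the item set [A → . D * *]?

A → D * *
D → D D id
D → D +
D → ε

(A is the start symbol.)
{ [A → . D * *], [D → . D +], [D → . D D id], [D → .] }

To compute CLOSURE, for each item [A → α.Bβ] where B is a non-terminal, add [B → .γ] for all productions B → γ; repeat for the newly added items until nothing changes.

Start with: [A → . D * *]
  [A → . D * *] has the dot before D: add [D → . D D id], [D → . D +], [D → .]
No further items can be added.

CLOSURE = { [A → . D * *], [D → . D +], [D → . D D id], [D → .] }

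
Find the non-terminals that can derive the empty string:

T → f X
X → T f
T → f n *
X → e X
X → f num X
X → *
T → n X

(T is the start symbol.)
There are no ε-productions, so no non-terminal can derive ε.
No non-terminals are nullable.

Answer: None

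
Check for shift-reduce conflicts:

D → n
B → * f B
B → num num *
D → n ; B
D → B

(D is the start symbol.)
Yes — I4: [D → n .] vs [D → n . ; B]

A shift-reduce conflict occurs when an LR(0) state has both:
  - a complete (reduce) item [A → α .] (dot at the end), and
  - a shift item [B → β . c γ] (dot before a terminal).

Augment with D' → D and build the canonical LR(0) collection (I0 = CLOSURE({[D' → . D]}), then GOTO on every symbol after a dot until no new states appear). It has 12 states:
  I0: { [B → . * f B], [B → . num num *], [D → . B], [D → . n ; B], [D → . n], [D' → . D] }  — shift
  I1: { [B → * . f B] }  — shift
  I2: { [D → B .] }  — reduce
  I3: { [D' → D .] }  — accept
  I4: { [D → n . ; B], [D → n .] }  — shift, reduce
  I5: { [B → num . num *] }  — shift
  I6: { [B → num num . *] }  — shift
  I7: { [B → num num * .] }  — reduce
  I8: { [B → . * f B], [B → . num num *], [D → n ; . B] }  — shift
  I9: { [D → n ; B .] }  — reduce
  I10: { [B → * f . B], [B → . * f B], [B → . num num *] }  — shift
  I11: { [B → * f B .] }  — reduce

I4 contains reduce item [D → n .] and shift item [D → n . ; B] — shift-reduce conflict.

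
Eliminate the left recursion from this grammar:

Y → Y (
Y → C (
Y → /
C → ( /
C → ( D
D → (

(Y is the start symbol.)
Y is directly left-recursive. The standard transformation for
  A → A α₁ | ... | A α_m | β₁ | ... | β_n
is
  A  → β₁ A' | ... | β_n A'
  A' → α₁ A' | ... | α_m A' | ε

Y → C ( becomes Y → C ( Y'
Y → / becomes Y → / Y'
Y → Y ( becomes Y' → ( Y'
Add Y' → ε

Productions for other non-terminals are unchanged:
  C → ( /
  C → ( D
  D → (

Resulting grammar:
Y → C ( Y'
Y → / Y'
Y' → ( Y'
Y' → ε
C → ( /
C → ( D
D → (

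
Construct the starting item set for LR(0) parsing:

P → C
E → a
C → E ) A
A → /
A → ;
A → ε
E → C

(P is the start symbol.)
First, augment the grammar with P' → P
I₀ = CLOSURE({ [P' → . P] }):
  [P' → . P] has the dot before P: add [P → . C]
  [P → . C] has the dot before C: add [C → . E ) A]
  [C → . E ) A] has the dot before E: add [E → . a], [E → . C]
No further items can be added.

I₀ = { [C → . E ) A], [E → . C], [E → . a], [P → . C], [P' → . P] }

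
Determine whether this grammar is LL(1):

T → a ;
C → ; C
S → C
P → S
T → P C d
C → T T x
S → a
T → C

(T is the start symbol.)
A grammar is LL(1) if for each non-terminal N with multiple productions, the predict sets of those productions are pairwise disjoint, where PREDICT(N → α) = (FIRST(α) \ {ε}) ∪ (FOLLOW(N) if α ⇒* ε).

Relevant sets:
  FIRST(P) = { ';', 'a' }
  FIRST(C) = { ';', 'a' }
  FIRST(T) = { ';', 'a' }

For T:
  PREDICT(T → a ';') = { 'a' }
  PREDICT(T → P C d) = { ';', 'a' }
  PREDICT(T → C) = { ';', 'a' }
For C:
  PREDICT(C → ';' C) = { ';' }
  PREDICT(C → T T x) = { ';', 'a' }
For S:
  PREDICT(S → C) = { ';', 'a' }
  PREDICT(S → a) = { 'a' }
P has a single production, so nothing to check there.

Conflict found: Predict set conflict for T: { 'a' }
The grammar is NOT LL(1).

Answer: No. Predict set conflict for T: { 'a' }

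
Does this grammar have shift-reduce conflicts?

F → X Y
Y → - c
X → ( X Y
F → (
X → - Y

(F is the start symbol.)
A shift-reduce conflict occurs when an LR(0) state has both:
  - a complete (reduce) item [A → α .] (dot at the end), and
  - a shift item [B → β . c γ] (dot before a terminal).

Augment with F' → F and build the canonical LR(0) collection (I0 = CLOSURE({[F' → . F]}), then GOTO on every symbol after a dot until no new states appear). It has 12 states:
  I0: { [F → . (], [F → . X Y], [F' → . F], [X → . ( X Y], [X → . - Y] }  — shift
  I1: { [F → ( .], [X → ( . X Y], [X → . ( X Y], [X → . - Y] }  — shift, reduce
  I2: { [X → - . Y], [Y → . - c] }  — shift
  I3: { [F' → F .] }  — accept
  I4: { [F → X . Y], [Y → . - c] }  — shift
  I5: { [Y → - . c] }  — shift
  I6: { [F → X Y .] }  — reduce
  I7: { [Y → - c .] }  — reduce
  I8: { [X → - Y .] }  — reduce
  I9: { [X → ( . X Y], [X → . ( X Y], [X → . - Y] }  — shift
  I10: { [X → ( X . Y], [Y → . - c] }  — shift
  I11: { [X → ( X Y .] }  — reduce

I1 contains reduce item [F → ( .] and shift items [X → . ( X Y], [X → . - Y] — shift-reduce conflict.

Answer: Yes — I1: [F → ( .] vs [X → . ( X Y]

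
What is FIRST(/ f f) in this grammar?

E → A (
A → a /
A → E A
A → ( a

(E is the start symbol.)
{ '/' }

To compute FIRST(/ f f), process the symbols left to right:
Symbol / is a terminal. Add '/' and stop.
FIRST(/ f f) = { '/' }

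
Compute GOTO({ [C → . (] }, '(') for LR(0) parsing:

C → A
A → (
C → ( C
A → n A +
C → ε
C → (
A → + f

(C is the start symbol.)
GOTO(I, '(') = CLOSURE({ [A → αX.β] : [A → α.Xβ] ∈ I, X = '(' })

Items with dot before '(', with the dot advanced:
  [C → . (] → [C → ( .]
Closure adds nothing (no advanced item has the dot before a non-terminal).

GOTO = { [C → ( .] }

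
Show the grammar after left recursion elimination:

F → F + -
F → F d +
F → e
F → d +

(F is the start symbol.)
F is directly left-recursive. The standard transformation for
  A → A α₁ | ... | A α_m | β₁ | ... | β_n
is
  A  → β₁ A' | ... | β_n A'
  A' → α₁ A' | ... | α_m A' | ε

F → e becomes F → e F'
F → d + becomes F → d + F'
F → F + - becomes F' → + - F'
F → F d + becomes F' → d + F'
Add F' → ε

Resulting grammar:
F → e F'
F → d + F'
F' → + - F'
F' → d + F'
F' → ε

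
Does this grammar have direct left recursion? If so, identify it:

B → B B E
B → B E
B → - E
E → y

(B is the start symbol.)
Direct left recursion occurs when N → N α for some non-terminal N (the right-hand side begins with the left-hand side itself).

B → B B E: LEFT RECURSIVE (starts with B)
B → B E: LEFT RECURSIVE (starts with B)
B → - E: starts with '-'
E → y: starts with y

The grammar has direct left recursion on: B.

Answer: Yes, B is left-recursive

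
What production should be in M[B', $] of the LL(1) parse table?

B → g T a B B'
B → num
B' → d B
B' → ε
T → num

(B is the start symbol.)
B' → ε

To find M[B', $], we find productions for B' where $ is in the predict set (PREDICT(N → α) = (FIRST(α) \ {ε}) ∪ (FOLLOW(N) if α ⇒* ε)).

Relevant sets:
  FOLLOW(B') = { $, 'd' }

B' → d B: PREDICT = { 'd' }
B' → ε: PREDICT = { $, 'd' }
  $ is in predict set, so this production goes in M[B', $]

M[B', $] = B' → ε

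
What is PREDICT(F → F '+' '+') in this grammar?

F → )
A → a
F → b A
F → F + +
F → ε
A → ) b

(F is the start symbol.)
PREDICT(F → F '+' '+') = (FIRST(RHS) \ {ε}) ∪ (FOLLOW(F) if ε ∈ FIRST(RHS), i.e. RHS ⇒* ε)
FIRST(F) = { ')', '+', 'b', ε }
FIRST(F '+' '+') = { ')', '+', 'b' }
ε ∉ FIRST(F '+' '+'), so FOLLOW(F) is not added.
PREDICT(F → F '+' '+') = { ')', '+', 'b' }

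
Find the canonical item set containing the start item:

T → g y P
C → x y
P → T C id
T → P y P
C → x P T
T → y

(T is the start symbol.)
First, augment the grammar with T' → T
I₀ = CLOSURE({ [T' → . T] }):
  [T' → . T] has the dot before T: add [T → . g y P], [T → . P y P], [T → . y]
  [T → . P y P] has the dot before P: add [P → . T C id]
No further items can be added.

I₀ = { [P → . T C id], [T → . P y P], [T → . g y P], [T → . y], [T' → . T] }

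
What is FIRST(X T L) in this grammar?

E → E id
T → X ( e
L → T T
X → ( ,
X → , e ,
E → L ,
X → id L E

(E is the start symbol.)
FIRST sets of the non-terminals involved (from the grammar, by fixed-point iteration):
  FIRST(X) = { '(', ',', 'id' }

To compute FIRST(X T L), process the symbols left to right:
Symbol X is a non-terminal. Add FIRST(X) \ {ε} = { '(', ',', 'id' }
X is not nullable (ε ∉ FIRST(X)), so stop here.
FIRST(X T L) = { '(', ',', 'id' }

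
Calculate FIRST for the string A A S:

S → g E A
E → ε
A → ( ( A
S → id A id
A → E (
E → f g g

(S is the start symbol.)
{ '(', 'f' }

FIRST sets of the non-terminals involved (from the grammar, by fixed-point iteration):
  FIRST(A) = { '(', 'f' }

To compute FIRST(A A S), process the symbols left to right:
Symbol A is a non-terminal. Add FIRST(A) \ {ε} = { '(', 'f' }
A is not nullable (ε ∉ FIRST(A)), so stop here.
FIRST(A A S) = { '(', 'f' }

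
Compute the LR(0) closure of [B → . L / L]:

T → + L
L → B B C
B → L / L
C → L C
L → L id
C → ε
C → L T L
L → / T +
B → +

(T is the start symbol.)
Start with: [B → . L / L]
  [B → . L / L] has the dot before L: add [L → . B B C], [L → . L id], [L → . / T +]
  [L → . B B C] has the dot before B: add [B → . +]
No further items can be added.

CLOSURE = { [B → . +], [B → . L / L], [L → . / T +], [L → . B B C], [L → . L id] }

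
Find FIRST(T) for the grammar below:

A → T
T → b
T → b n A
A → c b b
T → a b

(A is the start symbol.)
{ 'a', 'b' }

To compute FIRST(T), examine every production with T on the left-hand side, reading each right-hand side left to right until a non-nullable symbol is reached.

From T → b:
  - b is a terminal: add 'b' and stop
From T → b n A:
  - b is a terminal: add 'b' and stop
From T → a b:
  - a is a terminal: add 'a' and stop

Collecting: FIRST(T) = { 'a', 'b' }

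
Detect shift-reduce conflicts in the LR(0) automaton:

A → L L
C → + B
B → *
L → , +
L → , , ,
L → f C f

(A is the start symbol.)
No shift-reduce conflicts

A shift-reduce conflict occurs when an LR(0) state has both:
  - a complete (reduce) item [A → α .] (dot at the end), and
  - a shift item [B → β . c γ] (dot before a terminal).

Augment with A' → A and build the canonical LR(0) collection (I0 = CLOSURE({[A' → . A]}), then GOTO on every symbol after a dot until no new states appear). It has 14 states:
  I0: { [A → . L L], [A' → . A], [L → . , +], [L → . , , ,], [L → . f C f] }  — shift
  I1: { [L → , . +], [L → , . , ,] }  — shift
  I2: { [A' → A .] }  — accept
  I3: { [A → L . L], [L → . , +], [L → . , , ,], [L → . f C f] }  — shift
  I4: { [C → . + B], [L → f . C f] }  — shift
  I5: { [B → . *], [C → + . B] }  — shift
  I6: { [L → f C . f] }  — shift
  I7: { [L → f C f .] }  — reduce
  I8: { [B → * .] }  — reduce
  I9: { [C → + B .] }  — reduce
  I10: { [A → L L .] }  — reduce
  I11: { [L → , + .] }  — reduce
  I12: { [L → , , . ,] }  — shift
  I13: { [L → , , , .] }  — reduce

No state contains both a complete item and a shift item.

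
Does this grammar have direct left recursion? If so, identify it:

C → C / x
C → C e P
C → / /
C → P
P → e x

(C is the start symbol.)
Yes, C is left-recursive

Direct left recursion occurs when N → N α for some non-terminal N (the right-hand side begins with the left-hand side itself).

C → C / x: LEFT RECURSIVE (starts with C)
C → C e P: LEFT RECURSIVE (starts with C)
C → / /: starts with '/'
C → P: starts with P
P → e x: starts with e

The grammar has direct left recursion on: C.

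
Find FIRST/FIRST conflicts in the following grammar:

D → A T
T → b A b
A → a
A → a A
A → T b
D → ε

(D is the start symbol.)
Yes. A → a / A → a A on { 'a' }

FIRST sets of the non-terminals at (or reachable through a nullable prefix from) the front of some alternative:
  FIRST(A) = { 'a', 'b' }
  FIRST(T) = { 'b' }

Productions for D:
  D → A T: FIRST = { 'a', 'b' }
  D → ε: FIRST = { ε }
Productions for A:
  A → a: FIRST = { 'a' }
  A → a A: FIRST = { 'a' }
  A → T b: FIRST = { 'b' }
T has only one production, so no FIRST/FIRST conflict is possible there.

Conflict for A: A → a and A → a A
  Overlap: { 'a' }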